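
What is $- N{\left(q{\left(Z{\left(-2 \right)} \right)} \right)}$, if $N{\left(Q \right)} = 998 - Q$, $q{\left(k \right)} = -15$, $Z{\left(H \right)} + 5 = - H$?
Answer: $-1013$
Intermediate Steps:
$Z{\left(H \right)} = -5 - H$
$- N{\left(q{\left(Z{\left(-2 \right)} \right)} \right)} = - (998 - -15) = - (998 + 15) = \left(-1\right) 1013 = -1013$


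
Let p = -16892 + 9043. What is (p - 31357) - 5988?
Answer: -45194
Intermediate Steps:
p = -7849
(p - 31357) - 5988 = (-7849 - 31357) - 5988 = -39206 - 5988 = -45194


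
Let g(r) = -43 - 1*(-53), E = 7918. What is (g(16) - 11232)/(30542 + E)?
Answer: -5611/19230 ≈ -0.29178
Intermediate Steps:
g(r) = 10 (g(r) = -43 + 53 = 10)
(g(16) - 11232)/(30542 + E) = (10 - 11232)/(30542 + 7918) = -11222/38460 = -11222*1/38460 = -5611/19230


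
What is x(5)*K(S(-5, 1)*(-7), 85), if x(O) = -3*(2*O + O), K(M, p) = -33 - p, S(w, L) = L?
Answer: 5310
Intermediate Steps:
x(O) = -9*O
x(5)*K(S(-5, 1)*(-7), 85) = (-9*5)*(-33 - 1*85) = -45*(-33 - 85) = -45*(-118) = 5310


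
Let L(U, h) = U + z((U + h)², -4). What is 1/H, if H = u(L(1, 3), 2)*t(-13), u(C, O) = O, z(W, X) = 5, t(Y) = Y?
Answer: -1/26 ≈ -0.038462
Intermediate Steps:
L(U, h) = 5 + U (L(U, h) = U + 5 = 5 + U)
H = -26 (H = 2*(-13) = -26)
1/H = 1/(-26) = -1/26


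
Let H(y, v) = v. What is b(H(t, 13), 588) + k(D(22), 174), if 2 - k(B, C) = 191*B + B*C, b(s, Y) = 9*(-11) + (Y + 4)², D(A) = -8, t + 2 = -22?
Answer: 353287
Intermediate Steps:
t = -24 (t = -2 - 22 = -24)
b(s, Y) = -99 + (4 + Y)²
k(B, C) = 2 - 191*B - B*C (k(B, C) = 2 - (191*B + B*C) = 2 + (-191*B - B*C) = 2 - 191*B - B*C)
b(H(t, 13), 588) + k(D(22), 174) = (-99 + (4 + 588)²) + (2 - 191*(-8) - 1*(-8)*174) = (-99 + 592²) + (2 + 1528 + 1392) = (-99 + 350464) + 2922 = 350365 + 2922 = 353287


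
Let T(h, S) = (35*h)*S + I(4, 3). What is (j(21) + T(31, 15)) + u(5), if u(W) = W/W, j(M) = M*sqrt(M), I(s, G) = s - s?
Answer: 16276 + 21*sqrt(21) ≈ 16372.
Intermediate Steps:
I(s, G) = 0
T(h, S) = 35*S*h (T(h, S) = (35*h)*S + 0 = 35*S*h + 0 = 35*S*h)
j(M) = M**(3/2)
u(W) = 1
(j(21) + T(31, 15)) + u(5) = (21**(3/2) + 35*15*31) + 1 = (21*sqrt(21) + 16275) + 1 = (16275 + 21*sqrt(21)) + 1 = 16276 + 21*sqrt(21)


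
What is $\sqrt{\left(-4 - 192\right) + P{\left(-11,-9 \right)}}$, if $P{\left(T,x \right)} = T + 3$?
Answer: $2 i \sqrt{51} \approx 14.283 i$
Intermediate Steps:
$P{\left(T,x \right)} = 3 + T$
$\sqrt{\left(-4 - 192\right) + P{\left(-11,-9 \right)}} = \sqrt{\left(-4 - 192\right) + \left(3 - 11\right)} = \sqrt{\left(-4 - 192\right) - 8} = \sqrt{-196 - 8} = \sqrt{-204} = 2 i \sqrt{51}$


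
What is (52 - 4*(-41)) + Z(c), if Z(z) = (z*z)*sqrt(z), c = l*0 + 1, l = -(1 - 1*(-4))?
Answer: 217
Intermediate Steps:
l = -5 (l = -(1 + 4) = -1*5 = -5)
c = 1 (c = -5*0 + 1 = 0 + 1 = 1)
Z(z) = z**(5/2) (Z(z) = z**2*sqrt(z) = z**(5/2))
(52 - 4*(-41)) + Z(c) = (52 - 4*(-41)) + 1**(5/2) = (52 + 164) + 1 = 216 + 1 = 217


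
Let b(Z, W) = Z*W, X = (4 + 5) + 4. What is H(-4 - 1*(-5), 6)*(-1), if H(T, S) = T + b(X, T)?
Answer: -14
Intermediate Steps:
X = 13 (X = 9 + 4 = 13)
b(Z, W) = W*Z
H(T, S) = 14*T (H(T, S) = T + T*13 = T + 13*T = 14*T)
H(-4 - 1*(-5), 6)*(-1) = (14*(-4 - 1*(-5)))*(-1) = (14*(-4 + 5))*(-1) = (14*1)*(-1) = 14*(-1) = -14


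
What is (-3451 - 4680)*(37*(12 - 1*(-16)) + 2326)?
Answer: -27336422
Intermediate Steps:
(-3451 - 4680)*(37*(12 - 1*(-16)) + 2326) = -8131*(37*(12 + 16) + 2326) = -8131*(37*28 + 2326) = -8131*(1036 + 2326) = -8131*3362 = -27336422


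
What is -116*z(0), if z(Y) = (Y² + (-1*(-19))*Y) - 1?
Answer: 116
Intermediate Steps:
z(Y) = -1 + Y² + 19*Y (z(Y) = (Y² + 19*Y) - 1 = -1 + Y² + 19*Y)
-116*z(0) = -116*(-1 + 0² + 19*0) = -116*(-1 + 0 + 0) = -116*(-1) = 116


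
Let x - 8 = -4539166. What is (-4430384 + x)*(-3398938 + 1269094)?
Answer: 19103725211448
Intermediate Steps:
x = -4539158 (x = 8 - 4539166 = -4539158)
(-4430384 + x)*(-3398938 + 1269094) = (-4430384 - 4539158)*(-3398938 + 1269094) = -8969542*(-2129844) = 19103725211448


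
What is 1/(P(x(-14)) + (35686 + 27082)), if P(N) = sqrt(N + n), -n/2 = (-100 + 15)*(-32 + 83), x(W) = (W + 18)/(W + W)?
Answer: 439376/27578692079 - sqrt(424823)/27578692079 ≈ 1.5908e-5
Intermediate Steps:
x(W) = (18 + W)/(2*W) (x(W) = (18 + W)/((2*W)) = (18 + W)*(1/(2*W)) = (18 + W)/(2*W))
n = 8670 (n = -2*(-100 + 15)*(-32 + 83) = -(-170)*51 = -2*(-4335) = 8670)
P(N) = sqrt(8670 + N) (P(N) = sqrt(N + 8670) = sqrt(8670 + N))
1/(P(x(-14)) + (35686 + 27082)) = 1/(sqrt(8670 + (1/2)*(18 - 14)/(-14)) + (35686 + 27082)) = 1/(sqrt(8670 + (1/2)*(-1/14)*4) + 62768) = 1/(sqrt(8670 - 1/7) + 62768) = 1/(sqrt(60689/7) + 62768) = 1/(sqrt(424823)/7 + 62768) = 1/(62768 + sqrt(424823)/7)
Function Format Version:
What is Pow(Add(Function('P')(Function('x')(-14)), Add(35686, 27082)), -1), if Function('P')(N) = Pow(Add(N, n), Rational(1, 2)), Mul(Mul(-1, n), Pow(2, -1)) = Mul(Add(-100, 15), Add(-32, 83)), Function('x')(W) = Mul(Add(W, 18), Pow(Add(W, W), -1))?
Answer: Add(Rational(439376, 27578692079), Mul(Rational(-1, 27578692079), Pow(424823, Rational(1, 2)))) ≈ 1.5908e-5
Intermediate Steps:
Function('x')(W) = Mul(Rational(1, 2), Pow(W, -1), Add(18, W)) (Function('x')(W) = Mul(Add(18, W), Pow(Mul(2, W), -1)) = Mul(Add(18, W), Mul(Rational(1, 2), Pow(W, -1))) = Mul(Rational(1, 2), Pow(W, -1), Add(18, W)))
n = 8670 (n = Mul(-2, Mul(Add(-100, 15), Add(-32, 83))) = Mul(-2, Mul(-85, 51)) = Mul(-2, -4335) = 8670)
Function('P')(N) = Pow(Add(8670, N), Rational(1, 2)) (Function('P')(N) = Pow(Add(N, 8670), Rational(1, 2)) = Pow(Add(8670, N), Rational(1, 2)))
Pow(Add(Function('P')(Function('x')(-14)), Add(35686, 27082)), -1) = Pow(Add(Pow(Add(8670, Mul(Rational(1, 2), Pow(-14, -1), Add(18, -14))), Rational(1, 2)), Add(35686, 27082)), -1) = Pow(Add(Pow(Add(8670, Mul(Rational(1, 2), Rational(-1, 14), 4)), Rational(1, 2)), 62768), -1) = Pow(Add(Pow(Add(8670, Rational(-1, 7)), Rational(1, 2)), 62768), -1) = Pow(Add(Pow(Rational(60689, 7), Rational(1, 2)), 62768), -1) = Pow(Add(Mul(Rational(1, 7), Pow(424823, Rational(1, 2))), 62768), -1) = Pow(Add(62768, Mul(Rational(1, 7), Pow(424823, Rational(1, 2)))), -1)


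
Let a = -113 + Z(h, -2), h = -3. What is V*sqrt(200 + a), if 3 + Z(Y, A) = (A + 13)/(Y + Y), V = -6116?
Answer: -3058*sqrt(2958)/3 ≈ -55439.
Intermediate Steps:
Z(Y, A) = -3 + (13 + A)/(2*Y) (Z(Y, A) = -3 + (A + 13)/(Y + Y) = -3 + (13 + A)/((2*Y)) = -3 + (13 + A)*(1/(2*Y)) = -3 + (13 + A)/(2*Y))
a = -707/6 (a = -113 + (1/2)*(13 - 2 - 6*(-3))/(-3) = -113 + (1/2)*(-1/3)*(13 - 2 + 18) = -113 + (1/2)*(-1/3)*29 = -113 - 29/6 = -707/6 ≈ -117.83)
V*sqrt(200 + a) = -6116*sqrt(200 - 707/6) = -3058*sqrt(2958)/3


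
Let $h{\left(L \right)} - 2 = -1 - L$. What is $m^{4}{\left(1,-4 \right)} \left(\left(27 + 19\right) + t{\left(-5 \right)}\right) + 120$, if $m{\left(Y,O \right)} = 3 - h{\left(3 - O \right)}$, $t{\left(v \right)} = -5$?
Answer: $269121$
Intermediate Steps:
$h{\left(L \right)} = 1 - L$ ($h{\left(L \right)} = 2 - \left(1 + L\right) = 1 - L$)
$m{\left(Y,O \right)} = 5 - O$ ($m{\left(Y,O \right)} = 3 - \left(1 - \left(3 - O\right)\right) = 3 - \left(1 + \left(-3 + O\right)\right) = 3 - \left(-2 + O\right) = 5 - O$)
$m^{4}{\left(1,-4 \right)} \left(\left(27 + 19\right) + t{\left(-5 \right)}\right) + 120 = \left(5 - -4\right)^{4} \left(\left(27 + 19\right) - 5\right) + 120 = \left(5 + 4\right)^{4} \left(46 - 5\right) + 120 = 9^{4} \cdot 41 + 120 = 6561 \cdot 41 + 120 = 269001 + 120 = 269121$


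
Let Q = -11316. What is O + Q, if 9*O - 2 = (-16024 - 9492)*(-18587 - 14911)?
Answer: 854633126/9 ≈ 9.4959e+7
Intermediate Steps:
O = 854734970/9 (O = 2/9 + ((-16024 - 9492)*(-18587 - 14911))/9 = 2/9 + (-25516*(-33498))/9 = 2/9 + (1/9)*854734968 = 2/9 + 94970552 = 854734970/9 ≈ 9.4970e+7)
O + Q = 854734970/9 - 11316 = 854633126/9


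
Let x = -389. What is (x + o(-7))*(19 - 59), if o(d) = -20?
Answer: 16360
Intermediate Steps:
(x + o(-7))*(19 - 59) = (-389 - 20)*(19 - 59) = -409*(-40) = 16360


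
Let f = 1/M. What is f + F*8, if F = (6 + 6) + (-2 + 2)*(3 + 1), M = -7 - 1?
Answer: 767/8 ≈ 95.875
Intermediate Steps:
M = -8
F = 12 (F = 12 + 0*4 = 12 + 0 = 12)
f = -1/8 (f = 1/(-8) = -1/8 ≈ -0.12500)
f + F*8 = -1/8 + 12*8 = -1/8 + 96 = 767/8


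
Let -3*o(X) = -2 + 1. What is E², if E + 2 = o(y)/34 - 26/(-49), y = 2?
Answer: 53217025/24980004 ≈ 2.1304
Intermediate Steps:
o(X) = ⅓ (o(X) = -(-2 + 1)/3 = -⅓*(-1) = ⅓)
E = -7295/4998 (E = -2 + ((⅓)/34 - 26/(-49)) = -2 + ((⅓)*(1/34) - 26*(-1/49)) = -2 + (1/102 + 26/49) = -2 + 2701/4998 = -7295/4998 ≈ -1.4596)
E² = (-7295/4998)² = 53217025/24980004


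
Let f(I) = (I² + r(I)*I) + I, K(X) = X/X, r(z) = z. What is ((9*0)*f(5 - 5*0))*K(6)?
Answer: 0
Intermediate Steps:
K(X) = 1
f(I) = I + 2*I² (f(I) = (I² + I*I) + I = (I² + I²) + I = 2*I² + I = I + 2*I²)
((9*0)*f(5 - 5*0))*K(6) = ((9*0)*((5 - 5*0)*(1 + 2*(5 - 5*0))))*1 = (0*((5 + 0)*(1 + 2*(5 + 0))))*1 = (0*(5*(1 + 2*5)))*1 = (0*(5*(1 + 10)))*1 = (0*(5*11))*1 = (0*55)*1 = 0*1 = 0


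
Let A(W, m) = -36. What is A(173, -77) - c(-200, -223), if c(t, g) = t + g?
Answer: 387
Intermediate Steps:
c(t, g) = g + t
A(173, -77) - c(-200, -223) = -36 - (-223 - 200) = -36 - 1*(-423) = -36 + 423 = 387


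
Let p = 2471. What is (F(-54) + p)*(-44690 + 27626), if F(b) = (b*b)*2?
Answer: -141682392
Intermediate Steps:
F(b) = 2*b² (F(b) = b²*2 = 2*b²)
(F(-54) + p)*(-44690 + 27626) = (2*(-54)² + 2471)*(-44690 + 27626) = (2*2916 + 2471)*(-17064) = (5832 + 2471)*(-17064) = 8303*(-17064) = -141682392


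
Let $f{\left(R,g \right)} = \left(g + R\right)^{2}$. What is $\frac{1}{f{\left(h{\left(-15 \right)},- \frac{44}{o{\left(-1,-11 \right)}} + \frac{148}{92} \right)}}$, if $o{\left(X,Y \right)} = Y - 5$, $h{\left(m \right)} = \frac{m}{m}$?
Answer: $\frac{8464}{243049} \approx 0.034824$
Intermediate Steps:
$h{\left(m \right)} = 1$
$o{\left(X,Y \right)} = -5 + Y$
$f{\left(R,g \right)} = \left(R + g\right)^{2}$
$\frac{1}{f{\left(h{\left(-15 \right)},- \frac{44}{o{\left(-1,-11 \right)}} + \frac{148}{92} \right)}} = \frac{1}{\left(1 - \left(- \frac{37}{23} + \frac{44}{-5 - 11}\right)\right)^{2}} = \frac{1}{\left(1 + \left(- \frac{44}{-16} + 148 \cdot \frac{1}{92}\right)\right)^{2}} = \frac{1}{\left(1 + \left(\left(-44\right) \left(- \frac{1}{16}\right) + \frac{37}{23}\right)\right)^{2}} = \frac{1}{\left(1 + \left(\frac{11}{4} + \frac{37}{23}\right)\right)^{2}} = \frac{1}{\left(1 + \frac{401}{92}\right)^{2}} = \frac{1}{\left(\frac{493}{92}\right)^{2}} = \frac{1}{\frac{243049}{8464}} = \frac{8464}{243049}$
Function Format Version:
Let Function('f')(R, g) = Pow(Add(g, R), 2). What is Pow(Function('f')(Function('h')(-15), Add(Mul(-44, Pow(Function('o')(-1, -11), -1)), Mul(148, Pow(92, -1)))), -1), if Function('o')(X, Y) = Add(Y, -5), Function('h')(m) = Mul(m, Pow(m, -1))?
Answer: Rational(8464, 243049) ≈ 0.034824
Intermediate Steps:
Function('h')(m) = 1
Function('o')(X, Y) = Add(-5, Y)
Function('f')(R, g) = Pow(Add(R, g), 2)
Pow(Function('f')(Function('h')(-15), Add(Mul(-44, Pow(Function('o')(-1, -11), -1)), Mul(148, Pow(92, -1)))), -1) = Pow(Pow(Add(1, Add(Mul(-44, Pow(Add(-5, -11), -1)), Mul(148, Pow(92, -1)))), 2), -1) = Pow(Pow(Add(1, Add(Mul(-44, Pow(-16, -1)), Mul(148, Rational(1, 92)))), 2), -1) = Pow(Pow(Add(1, Add(Mul(-44, Rational(-1, 16)), Rational(37, 23))), 2), -1) = Pow(Pow(Add(1, Add(Rational(11, 4), Rational(37, 23))), 2), -1) = Pow(Pow(Add(1, Rational(401, 92)), 2), -1) = Pow(Pow(Rational(493, 92), 2), -1) = Pow(Rational(243049, 8464), -1) = Rational(8464, 243049)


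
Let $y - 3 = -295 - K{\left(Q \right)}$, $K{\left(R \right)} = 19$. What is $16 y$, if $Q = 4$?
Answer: $-4976$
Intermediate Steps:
$y = -311$ ($y = 3 - 314 = -311$)
$16 y = 16 \left(-311\right) = -4976$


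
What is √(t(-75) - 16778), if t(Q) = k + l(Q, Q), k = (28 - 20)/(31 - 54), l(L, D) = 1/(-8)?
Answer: I*√142012994/92 ≈ 129.53*I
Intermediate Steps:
l(L, D) = -⅛
k = -8/23 (k = 8/(-23) = 8*(-1/23) = -8/23 ≈ -0.34783)
t(Q) = -87/184 (t(Q) = -8/23 - ⅛ = -87/184)
√(t(-75) - 16778) = √(-87/184 - 16778) = √(-3087239/184) = I*√142012994/92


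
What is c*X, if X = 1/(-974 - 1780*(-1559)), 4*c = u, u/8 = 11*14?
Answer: 154/2146743 ≈ 7.1737e-5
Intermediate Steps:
u = 1232 (u = 8*(11*14) = 8*154 = 1232)
c = 308 (c = (¼)*1232 = 308)
X = 1/4293486 (X = -1/1559/(-2754) = -1/2754*(-1/1559) = 1/4293486 ≈ 2.3291e-7)
c*X = 308*(1/4293486) = 154/2146743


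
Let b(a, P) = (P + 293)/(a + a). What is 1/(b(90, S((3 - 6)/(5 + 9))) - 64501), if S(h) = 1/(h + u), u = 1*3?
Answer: -7020/452785579 ≈ -1.5504e-5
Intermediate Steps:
u = 3
S(h) = 1/(3 + h) (S(h) = 1/(h + 3) = 1/(3 + h))
b(a, P) = (293 + P)/(2*a) (b(a, P) = (293 + P)/((2*a)) = (293 + P)*(1/(2*a)) = (293 + P)/(2*a))
1/(b(90, S((3 - 6)/(5 + 9))) - 64501) = 1/((½)*(293 + 1/(3 + (3 - 6)/(5 + 9)))/90 - 64501) = 1/((½)*(1/90)*(293 + 1/(3 - 3/14)) - 64501) = 1/((½)*(1/90)*(293 + 1/(39/14)) - 64501) = 1/((½)*(1/90)*(293 + 14/39) - 64501) = 1/((½)*(1/90)*(11441/39) - 64501) = 1/(11441/7020 - 64501) = 1/(-452785579/7020) = -7020/452785579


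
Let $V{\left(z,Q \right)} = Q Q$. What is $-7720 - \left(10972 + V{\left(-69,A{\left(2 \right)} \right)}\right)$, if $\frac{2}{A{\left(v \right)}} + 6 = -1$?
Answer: $- \frac{915912}{49} \approx -18692.0$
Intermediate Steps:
$A{\left(v \right)} = - \frac{2}{7}$ ($A{\left(v \right)} = \frac{2}{-6 - 1} = \frac{2}{-7} = 2 \left(- \frac{1}{7}\right) = - \frac{2}{7}$)
$V{\left(z,Q \right)} = Q^{2}$
$-7720 - \left(10972 + V{\left(-69,A{\left(2 \right)} \right)}\right) = -7720 - \left(10972 + \left(- \frac{2}{7}\right)^{2}\right) = -7720 - \left(10972 + \frac{4}{49}\right) = -7720 - \frac{537632}{49} = - \frac{915912}{49}$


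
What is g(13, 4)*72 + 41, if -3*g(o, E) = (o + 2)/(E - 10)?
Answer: 101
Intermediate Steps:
g(o, E) = -(2 + o)/(3*(-10 + E)) (g(o, E) = -(o + 2)/(3*(E - 10)) = -(2 + o)/(3*(-10 + E)))
g(13, 4)*72 + 41 = ((-2 - 1*13)/(3*(-10 + 4)))*72 + 41 = ((1/3)*(-2 - 13)/(-6))*72 + 41 = ((1/3)*(-1/6)*(-15))*72 + 41 = (5/6)*72 + 41 = 60 + 41 = 101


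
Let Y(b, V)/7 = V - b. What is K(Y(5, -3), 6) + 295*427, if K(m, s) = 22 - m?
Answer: 126043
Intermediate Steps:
Y(b, V) = -7*b + 7*V (Y(b, V) = 7*(V - b) = -7*b + 7*V)
K(Y(5, -3), 6) + 295*427 = (22 - (-7*5 + 7*(-3))) + 295*427 = (22 - (-35 - 21)) + 125965 = (22 - 1*(-56)) + 125965 = (22 + 56) + 125965 = 78 + 125965 = 126043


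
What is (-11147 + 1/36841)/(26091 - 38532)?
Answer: 410666626/458338881 ≈ 0.89599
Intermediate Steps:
(-11147 + 1/36841)/(26091 - 38532) = (-11147 + 1/36841)/(-12441) = -410666626/36841*(-1/12441) = 410666626/458338881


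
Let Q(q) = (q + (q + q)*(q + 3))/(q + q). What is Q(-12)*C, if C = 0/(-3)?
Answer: 0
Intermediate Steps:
Q(q) = (q + 2*q*(3 + q))/(2*q) (Q(q) = (q + (2*q)*(3 + q))/((2*q)) = (q + 2*q*(3 + q))*(1/(2*q)) = (q + 2*q*(3 + q))/(2*q))
C = 0 (C = 0*(-⅓) = 0)
Q(-12)*C = (7/2 - 12)*0 = -17/2*0 = 0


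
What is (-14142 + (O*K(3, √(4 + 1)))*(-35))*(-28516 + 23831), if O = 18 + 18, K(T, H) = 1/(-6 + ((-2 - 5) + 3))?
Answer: 65664960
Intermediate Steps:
K(T, H) = -⅒ (K(T, H) = 1/(-6 + (-7 + 3)) = 1/(-6 - 4) = 1/(-10) = -⅒)
O = 36
(-14142 + (O*K(3, √(4 + 1)))*(-35))*(-28516 + 23831) = (-14142 + (36*(-⅒))*(-35))*(-28516 + 23831) = (-14142 - 18/5*(-35))*(-4685) = (-14142 + 126)*(-4685) = -14016*(-4685) = 65664960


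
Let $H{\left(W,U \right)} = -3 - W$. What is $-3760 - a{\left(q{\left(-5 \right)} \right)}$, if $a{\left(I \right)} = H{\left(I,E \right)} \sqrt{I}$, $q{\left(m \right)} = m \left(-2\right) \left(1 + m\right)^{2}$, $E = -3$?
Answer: $-3760 + 652 \sqrt{10} \approx -1698.2$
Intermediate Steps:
$q{\left(m \right)} = - 2 m \left(1 + m\right)^{2}$
$a{\left(I \right)} = \sqrt{I} \left(-3 - I\right)$ ($a{\left(I \right)} = \left(-3 - I\right) \sqrt{I} = \sqrt{I} \left(-3 - I\right)$)
$-3760 - a{\left(q{\left(-5 \right)} \right)} = -3760 - \sqrt{\left(-2\right) \left(-5\right) \left(1 - 5\right)^{2}} \left(-3 - \left(-2\right) \left(-5\right) \left(1 - 5\right)^{2}\right) = -3760 - \sqrt{\left(-2\right) \left(-5\right) \left(-4\right)^{2}} \left(-3 - \left(-2\right) \left(-5\right) \left(-4\right)^{2}\right) = -3760 - \sqrt{\left(-2\right) \left(-5\right) 16} \left(-3 - \left(-2\right) \left(-5\right) 16\right) = -3760 - \sqrt{160} \left(-3 - 160\right) = -3760 - 4 \sqrt{10} \left(-3 - 160\right) = -3760 - 4 \sqrt{10} \left(-163\right) = -3760 - - 652 \sqrt{10} = -3760 + 652 \sqrt{10}$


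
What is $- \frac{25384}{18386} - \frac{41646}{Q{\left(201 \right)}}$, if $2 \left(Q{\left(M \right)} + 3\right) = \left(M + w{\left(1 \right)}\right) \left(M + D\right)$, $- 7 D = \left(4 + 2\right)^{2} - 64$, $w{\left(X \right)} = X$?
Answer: $- \frac{29345521}{8650613} \approx -3.3923$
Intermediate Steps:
$D = 4$ ($D = - \frac{\left(4 + 2\right)^{2} - 64}{7} = - \frac{6^{2} - 64}{7} = - \frac{36 - 64}{7} = \left(- \frac{1}{7}\right) \left(-28\right) = 4$)
$Q{\left(M \right)} = -3 + \frac{\left(1 + M\right) \left(4 + M\right)}{2}$ ($Q{\left(M \right)} = -3 + \frac{\left(M + 1\right) \left(M + 4\right)}{2} = -3 + \frac{\left(1 + M\right) \left(4 + M\right)}{2}$)
$- \frac{25384}{18386} - \frac{41646}{Q{\left(201 \right)}} = - \frac{25384}{18386} - \frac{41646}{-1 + \frac{201^{2}}{2} + \frac{5}{2} \cdot 201} = \left(-25384\right) \frac{1}{18386} - \frac{41646}{-1 + \frac{1}{2} \cdot 40401 + \frac{1005}{2}} = - \frac{12692}{9193} - \frac{41646}{-1 + \frac{40401}{2} + \frac{1005}{2}} = - \frac{12692}{9193} - \frac{41646}{20702} = - \frac{12692}{9193} - \frac{1893}{941} = - \frac{29345521}{8650613}$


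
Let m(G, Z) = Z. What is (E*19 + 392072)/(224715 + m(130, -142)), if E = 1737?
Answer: 425075/224573 ≈ 1.8928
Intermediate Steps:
(E*19 + 392072)/(224715 + m(130, -142)) = (1737*19 + 392072)/(224715 - 142) = (33003 + 392072)/224573 = 425075*(1/224573) = 425075/224573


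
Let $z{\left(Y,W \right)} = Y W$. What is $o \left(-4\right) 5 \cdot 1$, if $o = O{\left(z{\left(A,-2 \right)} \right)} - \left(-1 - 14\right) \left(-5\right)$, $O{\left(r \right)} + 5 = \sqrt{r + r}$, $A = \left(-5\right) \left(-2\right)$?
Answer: $1600 - 40 i \sqrt{10} \approx 1600.0 - 126.49 i$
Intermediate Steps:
$A = 10$
$z{\left(Y,W \right)} = W Y$
$O{\left(r \right)} = -5 + \sqrt{2} \sqrt{r}$ ($O{\left(r \right)} = -5 + \sqrt{r + r} = -5 + \sqrt{2 r} = -5 + \sqrt{2} \sqrt{r}$)
$o = -80 + 2 i \sqrt{10}$ ($o = \left(-5 + \sqrt{2} \sqrt{\left(-2\right) 10}\right) - \left(-1 - 14\right) \left(-5\right) = \left(-5 + \sqrt{2} \sqrt{-20}\right) - \left(-15\right) \left(-5\right) = \left(-5 + \sqrt{2} \cdot 2 i \sqrt{5}\right) - 75 = \left(-5 + 2 i \sqrt{10}\right) - 75 = -80 + 2 i \sqrt{10} \approx -80.0 + 6.3246 i$)
$o \left(-4\right) 5 \cdot 1 = \left(-80 + 2 i \sqrt{10}\right) \left(-4\right) 5 \cdot 1 = \left(-80 + 2 i \sqrt{10}\right) \left(\left(-20\right) 1\right) = \left(-80 + 2 i \sqrt{10}\right) \left(-20\right) = 1600 - 40 i \sqrt{10}$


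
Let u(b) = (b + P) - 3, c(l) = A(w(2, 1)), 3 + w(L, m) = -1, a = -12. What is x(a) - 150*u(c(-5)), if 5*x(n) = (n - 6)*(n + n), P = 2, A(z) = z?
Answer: 4182/5 ≈ 836.40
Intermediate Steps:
w(L, m) = -4 (w(L, m) = -3 - 1 = -4)
c(l) = -4
u(b) = -1 + b (u(b) = (b + 2) - 3 = (2 + b) - 3 = -1 + b)
x(n) = 2*n*(-6 + n)/5 (x(n) = ((n - 6)*(n + n))/5 = ((-6 + n)*(2*n))/5 = (2*n*(-6 + n))/5 = 2*n*(-6 + n)/5)
x(a) - 150*u(c(-5)) = (⅖)*(-12)*(-6 - 12) - 150*(-1 - 4) = (⅖)*(-12)*(-18) - 150*(-5) = 432/5 + 750 = 4182/5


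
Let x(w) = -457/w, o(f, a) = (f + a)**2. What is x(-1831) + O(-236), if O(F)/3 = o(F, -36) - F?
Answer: 407690917/1831 ≈ 2.2266e+5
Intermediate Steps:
o(f, a) = (a + f)**2
O(F) = -3*F + 3*(-36 + F)**2 (O(F) = 3*((-36 + F)**2 - F) = -3*F + 3*(-36 + F)**2)
x(-1831) + O(-236) = -457/(-1831) + (-3*(-236) + 3*(-36 - 236)**2) = -457*(-1/1831) + (708 + 3*(-272)**2) = 457/1831 + (708 + 3*73984) = 457/1831 + (708 + 221952) = 457/1831 + 222660 = 407690917/1831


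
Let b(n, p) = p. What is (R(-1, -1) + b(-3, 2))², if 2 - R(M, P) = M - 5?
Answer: 100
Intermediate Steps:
R(M, P) = 7 - M (R(M, P) = 2 - (M - 5) = 2 - (-5 + M) = 2 + (5 - M) = 7 - M)
(R(-1, -1) + b(-3, 2))² = ((7 - 1*(-1)) + 2)² = ((7 + 1) + 2)² = (8 + 2)² = 10² = 100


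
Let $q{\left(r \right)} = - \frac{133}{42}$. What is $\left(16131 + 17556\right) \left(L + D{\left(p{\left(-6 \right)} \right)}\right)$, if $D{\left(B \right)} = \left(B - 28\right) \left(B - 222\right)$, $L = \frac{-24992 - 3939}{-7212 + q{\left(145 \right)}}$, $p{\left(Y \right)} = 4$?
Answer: $\frac{7635902965326}{43291} \approx 1.7639 \cdot 10^{8}$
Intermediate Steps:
$q{\left(r \right)} = - \frac{19}{6}$ ($q{\left(r \right)} = \left(-133\right) \frac{1}{42} = - \frac{19}{6}$)
$L = \frac{173586}{43291}$ ($L = \frac{-24992 - 3939}{-7212 - \frac{19}{6}} = - \frac{28931}{- \frac{43291}{6}} = \left(-28931\right) \left(- \frac{6}{43291}\right) = \frac{173586}{43291} \approx 4.0098$)
$D{\left(B \right)} = \left(-222 + B\right) \left(-28 + B\right)$ ($D{\left(B \right)} = \left(-28 + B\right) \left(-222 + B\right) = \left(-222 + B\right) \left(-28 + B\right)$)
$\left(16131 + 17556\right) \left(L + D{\left(p{\left(-6 \right)} \right)}\right) = \left(16131 + 17556\right) \left(\frac{173586}{43291} + \left(6216 + 4^{2} - 1000\right)\right) = 33687 \left(\frac{173586}{43291} + \left(6216 + 16 - 1000\right)\right) = 33687 \left(\frac{173586}{43291} + 5232\right) = 33687 \cdot \frac{226672098}{43291} = \frac{7635902965326}{43291}$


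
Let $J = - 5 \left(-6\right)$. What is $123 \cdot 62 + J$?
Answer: $7656$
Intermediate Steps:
$J = 30$ ($J = \left(-1\right) \left(-30\right) = 30$)
$123 \cdot 62 + J = 123 \cdot 62 + 30 = 7626 + 30 = 7656$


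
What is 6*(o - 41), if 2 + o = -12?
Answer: -330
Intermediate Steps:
o = -14 (o = -2 - 12 = -14)
6*(o - 41) = 6*(-14 - 41) = 6*(-55) = -330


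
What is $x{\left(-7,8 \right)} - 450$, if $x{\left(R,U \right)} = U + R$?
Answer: $-449$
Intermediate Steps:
$x{\left(R,U \right)} = R + U$
$x{\left(-7,8 \right)} - 450 = \left(-7 + 8\right) - 450 = 1 - 450 = -449$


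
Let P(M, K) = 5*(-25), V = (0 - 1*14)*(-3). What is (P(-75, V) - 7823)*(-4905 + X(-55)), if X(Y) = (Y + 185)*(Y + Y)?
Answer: 152641340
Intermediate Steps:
V = 42 (V = (0 - 14)*(-3) = -14*(-3) = 42)
X(Y) = 2*Y*(185 + Y) (X(Y) = (185 + Y)*(2*Y) = 2*Y*(185 + Y))
P(M, K) = -125
(P(-75, V) - 7823)*(-4905 + X(-55)) = (-125 - 7823)*(-4905 + 2*(-55)*(185 - 55)) = -7948*(-4905 + 2*(-55)*130) = -7948*(-4905 - 14300) = -7948*(-19205) = 152641340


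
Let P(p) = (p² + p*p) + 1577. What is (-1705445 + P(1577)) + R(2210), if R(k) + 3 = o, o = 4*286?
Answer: 3271131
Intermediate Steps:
o = 1144
R(k) = 1141 (R(k) = -3 + 1144 = 1141)
P(p) = 1577 + 2*p² (P(p) = (p² + p²) + 1577 = 2*p² + 1577 = 1577 + 2*p²)
(-1705445 + P(1577)) + R(2210) = (-1705445 + (1577 + 2*1577²)) + 1141 = (-1705445 + (1577 + 2*2486929)) + 1141 = (-1705445 + (1577 + 4973858)) + 1141 = (-1705445 + 4975435) + 1141 = 3269990 + 1141 = 3271131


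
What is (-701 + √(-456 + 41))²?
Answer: (701 - I*√415)² ≈ 4.9099e+5 - 28561.0*I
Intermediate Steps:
(-701 + √(-456 + 41))² = (-701 + √(-415))² = (-701 + I*√415)²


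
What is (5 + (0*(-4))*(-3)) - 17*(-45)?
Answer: 770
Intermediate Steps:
(5 + (0*(-4))*(-3)) - 17*(-45) = (5 + 0*(-3)) + 765 = (5 + 0) + 765 = 5 + 765 = 770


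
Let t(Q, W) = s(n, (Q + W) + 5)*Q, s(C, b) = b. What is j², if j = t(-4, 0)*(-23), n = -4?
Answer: 8464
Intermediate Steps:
t(Q, W) = Q*(5 + Q + W) (t(Q, W) = ((Q + W) + 5)*Q = (5 + Q + W)*Q = Q*(5 + Q + W))
j = 92 (j = -4*(5 - 4 + 0)*(-23) = -4*1*(-23) = -4*(-23) = 92)
j² = 92² = 8464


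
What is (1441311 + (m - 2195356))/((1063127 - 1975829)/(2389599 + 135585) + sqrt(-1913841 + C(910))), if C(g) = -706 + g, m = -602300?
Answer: 86833978779663360/338955859651067641 + 240244651453317120*I*sqrt(1913637)/338955859651067641 ≈ 0.25618 + 980.48*I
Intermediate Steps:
(1441311 + (m - 2195356))/((1063127 - 1975829)/(2389599 + 135585) + sqrt(-1913841 + C(910))) = (1441311 + (-602300 - 2195356))/((1063127 - 1975829)/(2389599 + 135585) + sqrt(-1913841 + (-706 + 910))) = (1441311 - 2797656)/(-912702/2525184 + sqrt(-1913841 + 204)) = -1356345/(-912702*1/2525184 + sqrt(-1913637)) = -1356345/(-152117/420864 + I*sqrt(1913637))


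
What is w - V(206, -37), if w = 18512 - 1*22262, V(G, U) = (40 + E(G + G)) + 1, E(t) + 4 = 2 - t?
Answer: -3377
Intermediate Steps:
E(t) = -2 - t (E(t) = -4 + (2 - t) = -2 - t)
V(G, U) = 39 - 2*G (V(G, U) = (40 + (-2 - (G + G))) + 1 = (40 + (-2 - 2*G)) + 1 = (38 - 2*G) + 1 = 39 - 2*G)
w = -3750 (w = 18512 - 22262 = -3750)
w - V(206, -37) = -3750 - (39 - 2*206) = -3750 - (39 - 412) = -3750 - 1*(-373) = -3750 + 373 = -3377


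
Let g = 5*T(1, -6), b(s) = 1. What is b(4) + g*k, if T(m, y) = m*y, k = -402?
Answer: 12061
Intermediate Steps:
g = -30 (g = 5*(1*(-6)) = 5*(-6) = -30)
b(4) + g*k = 1 - 30*(-402) = 1 + 12060 = 12061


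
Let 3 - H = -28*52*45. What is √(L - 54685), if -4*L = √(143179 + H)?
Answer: √(-218740 - √208702)/2 ≈ 234.09*I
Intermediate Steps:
H = 65523 (H = 3 - (-28*52)*45 = 3 - (-1456)*45 = 3 - 1*(-65520) = 3 + 65520 = 65523)
L = -√208702/4 (L = -√(143179 + 65523)/4 = -√208702/4 ≈ -114.21)
√(L - 54685) = √(-√208702/4 - 54685) = √(-54685 - √208702/4)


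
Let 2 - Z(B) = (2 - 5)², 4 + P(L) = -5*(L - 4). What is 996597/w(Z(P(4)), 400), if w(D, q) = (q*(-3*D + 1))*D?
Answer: -142371/8800 ≈ -16.179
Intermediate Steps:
P(L) = 16 - 5*L (P(L) = -4 - 5*(L - 4) = -4 - 5*(-4 + L) = -4 + (20 - 5*L) = 16 - 5*L)
Z(B) = -7 (Z(B) = 2 - (2 - 5)² = 2 - 1*(-3)² = 2 - 1*9 = 2 - 9 = -7)
w(D, q) = D*q*(1 - 3*D) (w(D, q) = (q*(1 - 3*D))*D = D*q*(1 - 3*D))
996597/w(Z(P(4)), 400) = 996597/((-7*400*(1 - 3*(-7)))) = 996597/((-7*400*(1 + 21))) = 996597/((-7*400*22)) = 996597/(-61600) = 996597*(-1/61600) = -142371/8800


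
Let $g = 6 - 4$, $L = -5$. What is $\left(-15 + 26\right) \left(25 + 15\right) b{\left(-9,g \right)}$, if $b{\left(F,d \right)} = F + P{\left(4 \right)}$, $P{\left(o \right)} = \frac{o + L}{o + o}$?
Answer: $-4015$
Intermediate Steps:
$g = 2$ ($g = 6 - 4 = 2$)
$P{\left(o \right)} = \frac{-5 + o}{2 o}$ ($P{\left(o \right)} = \frac{o - 5}{o + o} = \frac{-5 + o}{2 o}$)
$b{\left(F,d \right)} = - \frac{1}{8} + F$ ($b{\left(F,d \right)} = F + \frac{-5 + 4}{2 \cdot 4} = F + \frac{1}{2} \cdot \frac{1}{4} \left(-1\right) = F - \frac{1}{8} = - \frac{1}{8} + F$)
$\left(-15 + 26\right) \left(25 + 15\right) b{\left(-9,g \right)} = \left(-15 + 26\right) \left(25 + 15\right) \left(- \frac{1}{8} - 9\right) = 11 \cdot 40 \left(- \frac{73}{8}\right) = 440 \left(- \frac{73}{8}\right) = -4015$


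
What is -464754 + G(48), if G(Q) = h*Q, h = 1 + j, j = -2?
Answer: -464802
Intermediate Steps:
h = -1 (h = 1 - 2 = -1)
G(Q) = -Q
-464754 + G(48) = -464754 - 1*48 = -464754 - 48 = -464802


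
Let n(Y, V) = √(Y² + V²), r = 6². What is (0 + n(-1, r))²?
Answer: 1297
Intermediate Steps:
r = 36
n(Y, V) = √(V² + Y²)
(0 + n(-1, r))² = (0 + √(36² + (-1)²))² = (0 + √(1296 + 1))² = (0 + √1297)² = (√1297)² = 1297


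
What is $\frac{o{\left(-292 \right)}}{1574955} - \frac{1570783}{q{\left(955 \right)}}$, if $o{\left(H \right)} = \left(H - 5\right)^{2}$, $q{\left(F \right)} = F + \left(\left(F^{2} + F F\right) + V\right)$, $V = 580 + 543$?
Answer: $- \frac{256981290557}{319563269360} \approx -0.80416$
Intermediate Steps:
$V = 1123$
$q{\left(F \right)} = 1123 + F + 2 F^{2}$ ($q{\left(F \right)} = F + \left(\left(F^{2} + F F\right) + 1123\right) = F + \left(\left(F^{2} + F^{2}\right) + 1123\right) = F + \left(2 F^{2} + 1123\right) = F + \left(1123 + 2 F^{2}\right) = 1123 + F + 2 F^{2}$)
$o{\left(H \right)} = \left(-5 + H\right)^{2}$
$\frac{o{\left(-292 \right)}}{1574955} - \frac{1570783}{q{\left(955 \right)}} = \frac{\left(-5 - 292\right)^{2}}{1574955} - \frac{1570783}{1123 + 955 + 2 \cdot 955^{2}} = \left(-297\right)^{2} \cdot \frac{1}{1574955} - \frac{1570783}{1123 + 955 + 2 \cdot 912025} = 88209 \cdot \frac{1}{1574955} - \frac{1570783}{1123 + 955 + 1824050} = \frac{9801}{174995} - \frac{1570783}{1826128} = - \frac{256981290557}{319563269360}$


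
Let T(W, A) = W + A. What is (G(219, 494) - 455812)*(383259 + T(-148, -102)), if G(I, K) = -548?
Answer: -174789987240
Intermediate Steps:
T(W, A) = A + W
(G(219, 494) - 455812)*(383259 + T(-148, -102)) = (-548 - 455812)*(383259 + (-102 - 148)) = -456360*(383259 - 250) = -456360*383009 = -174789987240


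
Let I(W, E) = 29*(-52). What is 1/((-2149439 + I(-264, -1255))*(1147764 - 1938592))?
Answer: 1/1701029114116 ≈ 5.8788e-13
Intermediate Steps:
I(W, E) = -1508
1/((-2149439 + I(-264, -1255))*(1147764 - 1938592)) = 1/((-2149439 - 1508)*(1147764 - 1938592)) = 1/(-2150947*(-790828)) = 1/1701029114116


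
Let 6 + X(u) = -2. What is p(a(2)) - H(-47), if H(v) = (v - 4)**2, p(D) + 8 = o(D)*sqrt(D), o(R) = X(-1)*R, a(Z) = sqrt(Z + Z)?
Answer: -2609 - 16*sqrt(2) ≈ -2631.6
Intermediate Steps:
a(Z) = sqrt(2)*sqrt(Z) (a(Z) = sqrt(2*Z) = sqrt(2)*sqrt(Z))
X(u) = -8 (X(u) = -6 - 2 = -8)
o(R) = -8*R
p(D) = -8 - 8*D**(3/2) (p(D) = -8 + (-8*D)*sqrt(D) = -8 - 8*D**(3/2))
H(v) = (-4 + v)**2
p(a(2)) - H(-47) = (-8 - 8*2*sqrt(2)) - (-4 - 47)**2 = (-8 - 16*sqrt(2)) - 1*(-51)**2 = (-8 - 16*sqrt(2)) - 1*2601 = (-8 - 16*sqrt(2)) - 2601 = -2609 - 16*sqrt(2)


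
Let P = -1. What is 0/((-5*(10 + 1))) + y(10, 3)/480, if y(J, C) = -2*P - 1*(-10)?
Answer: 1/40 ≈ 0.025000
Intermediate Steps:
y(J, C) = 12 (y(J, C) = -2*(-1) - 1*(-10) = 2 + 10 = 12)
0/((-5*(10 + 1))) + y(10, 3)/480 = 0/((-5*(10 + 1))) + 12/480 = 0/((-5*11)) + 12*(1/480) = 0/(-55) + 1/40 = 0*(-1/55) + 1/40 = 0 + 1/40 = 1/40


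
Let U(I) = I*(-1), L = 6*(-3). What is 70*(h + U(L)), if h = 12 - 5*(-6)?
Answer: 4200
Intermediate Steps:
L = -18
U(I) = -I
h = 42 (h = 12 + 30 = 42)
70*(h + U(L)) = 70*(42 - 1*(-18)) = 70*(42 + 18) = 70*60 = 4200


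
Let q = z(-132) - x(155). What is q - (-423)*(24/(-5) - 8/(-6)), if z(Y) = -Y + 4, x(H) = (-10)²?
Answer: -7152/5 ≈ -1430.4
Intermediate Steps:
x(H) = 100
z(Y) = 4 - Y
q = 36 (q = (4 - 1*(-132)) - 1*100 = (4 + 132) - 100 = 136 - 100 = 36)
q - (-423)*(24/(-5) - 8/(-6)) = 36 - (-423)*(24/(-5) - 8/(-6)) = 36 - (-423)*(24*(-⅕) - 8*(-⅙)) = 36 - (-423)*(-24/5 + 4/3) = 36 - (-423)*(-52)/15 = 36 - 1*7332/5 = 36 - 7332/5 = -7152/5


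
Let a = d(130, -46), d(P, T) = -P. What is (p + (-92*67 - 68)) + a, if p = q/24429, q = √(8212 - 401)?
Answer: -6362 + √7811/24429 ≈ -6362.0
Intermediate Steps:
a = -130 (a = -1*130 = -130)
q = √7811 ≈ 88.380
p = √7811/24429 ≈ 0.0036178
(p + (-92*67 - 68)) + a = (√7811/24429 + (-92*67 - 68)) - 130 = (√7811/24429 + (-6164 - 68)) - 130 = (√7811/24429 - 6232) - 130 = (-6232 + √7811/24429) - 130 = -6362 + √7811/24429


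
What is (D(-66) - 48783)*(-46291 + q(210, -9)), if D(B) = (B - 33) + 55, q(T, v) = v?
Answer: 2260690100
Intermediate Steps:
D(B) = 22 + B (D(B) = (-33 + B) + 55 = 22 + B)
(D(-66) - 48783)*(-46291 + q(210, -9)) = ((22 - 66) - 48783)*(-46291 - 9) = (-44 - 48783)*(-46300) = -48827*(-46300) = 2260690100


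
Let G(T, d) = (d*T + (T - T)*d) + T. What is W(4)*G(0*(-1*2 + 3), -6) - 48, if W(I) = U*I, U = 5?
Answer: -48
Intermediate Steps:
W(I) = 5*I
G(T, d) = T + T*d (G(T, d) = (T*d + 0*d) + T = (T*d + 0) + T = T*d + T = T + T*d)
W(4)*G(0*(-1*2 + 3), -6) - 48 = (5*4)*((0*(-1*2 + 3))*(1 - 6)) - 48 = 20*((0*(-2 + 3))*(-5)) - 48 = 20*((0*1)*(-5)) - 48 = 20*(0*(-5)) - 48 = 20*0 - 48 = 0 - 48 = -48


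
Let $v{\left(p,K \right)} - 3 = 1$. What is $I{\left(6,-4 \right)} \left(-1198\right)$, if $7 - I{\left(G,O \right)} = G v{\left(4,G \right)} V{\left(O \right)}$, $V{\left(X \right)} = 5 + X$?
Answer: $20366$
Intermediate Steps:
$v{\left(p,K \right)} = 4$ ($v{\left(p,K \right)} = 3 + 1 = 4$)
$I{\left(G,O \right)} = 7 - 4 G \left(5 + O\right)$ ($I{\left(G,O \right)} = 7 - G 4 \left(5 + O\right) = 7 - 4 G \left(5 + O\right)$)
$I{\left(6,-4 \right)} \left(-1198\right) = \left(7 - 24 \left(5 - 4\right)\right) \left(-1198\right) = \left(7 - 24 \cdot 1\right) \left(-1198\right) = \left(7 - 24\right) \left(-1198\right) = \left(-17\right) \left(-1198\right) = 20366$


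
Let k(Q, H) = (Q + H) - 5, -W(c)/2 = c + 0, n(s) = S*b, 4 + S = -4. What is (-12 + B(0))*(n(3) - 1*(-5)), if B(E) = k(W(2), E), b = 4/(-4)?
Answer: -273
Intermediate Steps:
S = -8 (S = -4 - 4 = -8)
b = -1 (b = 4*(-¼) = -1)
n(s) = 8 (n(s) = -8*(-1) = 8)
W(c) = -2*c (W(c) = -2*(c + 0) = -2*c)
k(Q, H) = -5 + H + Q (k(Q, H) = (H + Q) - 5 = -5 + H + Q)
B(E) = -9 + E (B(E) = -5 + E - 2*2 = -5 + E - 4 = -9 + E)
(-12 + B(0))*(n(3) - 1*(-5)) = (-12 + (-9 + 0))*(8 - 1*(-5)) = (-12 - 9)*(8 + 5) = -21*13 = -273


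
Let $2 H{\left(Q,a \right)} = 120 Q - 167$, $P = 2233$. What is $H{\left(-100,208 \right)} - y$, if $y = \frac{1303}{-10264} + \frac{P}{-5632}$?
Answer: $- \frac{3995882975}{656896} \approx -6083.0$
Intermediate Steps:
$y = - \frac{343841}{656896}$ ($y = \frac{1303}{-10264} + \frac{2233}{-5632} = 1303 \left(- \frac{1}{10264}\right) + 2233 \left(- \frac{1}{5632}\right) = - \frac{1303}{10264} - \frac{203}{512} = - \frac{343841}{656896} \approx -0.52343$)
$H{\left(Q,a \right)} = - \frac{167}{2} + 60 Q$ ($H{\left(Q,a \right)} = \frac{120 Q - 167}{2} = \frac{-167 + 120 Q}{2} = - \frac{167}{2} + 60 Q$)
$H{\left(-100,208 \right)} - y = \left(- \frac{167}{2} + 60 \left(-100\right)\right) - - \frac{343841}{656896} = \left(- \frac{167}{2} - 6000\right) + \frac{343841}{656896} = - \frac{12167}{2} + \frac{343841}{656896} = - \frac{3995882975}{656896}$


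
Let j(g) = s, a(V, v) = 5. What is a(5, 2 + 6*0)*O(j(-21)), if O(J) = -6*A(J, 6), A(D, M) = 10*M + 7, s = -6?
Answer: -2010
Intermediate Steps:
j(g) = -6
A(D, M) = 7 + 10*M
O(J) = -402 (O(J) = -6*(7 + 10*6) = -6*(7 + 60) = -6*67 = -402)
a(5, 2 + 6*0)*O(j(-21)) = 5*(-402) = -2010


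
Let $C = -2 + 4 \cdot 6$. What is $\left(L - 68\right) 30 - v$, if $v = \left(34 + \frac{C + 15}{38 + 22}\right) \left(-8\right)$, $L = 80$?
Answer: $\frac{9554}{15} \approx 636.93$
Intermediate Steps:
$C = 22$ ($C = -2 + 24 = 22$)
$v = - \frac{4154}{15}$ ($v = \left(34 + \frac{22 + 15}{38 + 22}\right) \left(-8\right) = \left(34 + \frac{37}{60}\right) \left(-8\right) = \frac{2077}{60} \left(-8\right) = - \frac{4154}{15} \approx -276.93$)
$\left(L - 68\right) 30 - v = \left(80 - 68\right) 30 - - \frac{4154}{15} = 12 \cdot 30 + \frac{4154}{15} = 360 + \frac{4154}{15} = \frac{9554}{15}$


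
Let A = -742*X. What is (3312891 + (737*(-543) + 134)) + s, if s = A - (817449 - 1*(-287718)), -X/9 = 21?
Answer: 1947905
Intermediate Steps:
X = -189 (X = -9*21 = -189)
A = 140238 (A = -742*(-189) = 140238)
s = -964929 (s = 140238 - (817449 - 1*(-287718)) = 140238 - (817449 + 287718) = 140238 - 1*1105167 = 140238 - 1105167 = -964929)
(3312891 + (737*(-543) + 134)) + s = (3312891 + (737*(-543) + 134)) - 964929 = (3312891 + (-400191 + 134)) - 964929 = (3312891 - 400057) - 964929 = 2912834 - 964929 = 1947905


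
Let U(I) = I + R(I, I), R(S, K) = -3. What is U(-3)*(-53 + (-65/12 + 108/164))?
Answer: 28417/82 ≈ 346.55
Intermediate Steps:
U(I) = -3 + I (U(I) = I - 3 = -3 + I)
U(-3)*(-53 + (-65/12 + 108/164)) = (-3 - 3)*(-53 + (-65/12 + 108/164)) = -6*(-53 + (-65*1/12 + 108*(1/164))) = -6*(-53 + (-65/12 + 27/41)) = -6*(-53 - 2341/492) = -6*(-28417/492) = 28417/82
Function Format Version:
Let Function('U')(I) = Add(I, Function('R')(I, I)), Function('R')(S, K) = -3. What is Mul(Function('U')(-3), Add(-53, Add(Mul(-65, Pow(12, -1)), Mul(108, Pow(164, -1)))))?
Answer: Rational(28417, 82) ≈ 346.55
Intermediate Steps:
Function('U')(I) = Add(-3, I) (Function('U')(I) = Add(I, -3) = Add(-3, I))
Mul(Function('U')(-3), Add(-53, Add(Mul(-65, Pow(12, -1)), Mul(108, Pow(164, -1))))) = Mul(Add(-3, -3), Add(-53, Add(Mul(-65, Pow(12, -1)), Mul(108, Pow(164, -1))))) = Mul(-6, Add(-53, Add(Mul(-65, Rational(1, 12)), Mul(108, Rational(1, 164))))) = Mul(-6, Add(-53, Add(Rational(-65, 12), Rational(27, 41)))) = Mul(-6, Add(-53, Rational(-2341, 492))) = Mul(-6, Rational(-28417, 492)) = Rational(28417, 82)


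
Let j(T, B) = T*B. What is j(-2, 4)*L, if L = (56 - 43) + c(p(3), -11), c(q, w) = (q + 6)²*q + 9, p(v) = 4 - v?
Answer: -568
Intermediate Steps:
c(q, w) = 9 + q*(6 + q)² (c(q, w) = (6 + q)²*q + 9 = q*(6 + q)² + 9 = 9 + q*(6 + q)²)
L = 71 (L = (56 - 43) + (9 + (4 - 1*3)*(6 + (4 - 1*3))²) = 13 + (9 + (4 - 3)*(6 + (4 - 3))²) = 13 + (9 + 1*(6 + 1)²) = 13 + (9 + 1*7²) = 13 + (9 + 1*49) = 13 + (9 + 49) = 13 + 58 = 71)
j(T, B) = B*T
j(-2, 4)*L = (4*(-2))*71 = -8*71 = -568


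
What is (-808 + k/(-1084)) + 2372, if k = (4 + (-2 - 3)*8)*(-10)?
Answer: 423754/271 ≈ 1563.7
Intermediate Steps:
k = 360 (k = (4 - 5*8)*(-10) = (4 - 40)*(-10) = -36*(-10) = 360)
(-808 + k/(-1084)) + 2372 = (-808 + 360/(-1084)) + 2372 = (-808 + 360*(-1/1084)) + 2372 = (-808 - 90/271) + 2372 = -219058/271 + 2372 = 423754/271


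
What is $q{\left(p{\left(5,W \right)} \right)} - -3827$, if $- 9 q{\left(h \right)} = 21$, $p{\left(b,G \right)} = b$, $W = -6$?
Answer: $\frac{11474}{3} \approx 3824.7$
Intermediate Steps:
$q{\left(h \right)} = - \frac{7}{3}$ ($q{\left(h \right)} = \left(- \frac{1}{9}\right) 21 = - \frac{7}{3}$)
$q{\left(p{\left(5,W \right)} \right)} - -3827 = - \frac{7}{3} - -3827 = - \frac{7}{3} + 3827 = \frac{11474}{3}$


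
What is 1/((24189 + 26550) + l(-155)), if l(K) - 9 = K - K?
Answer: 1/50748 ≈ 1.9705e-5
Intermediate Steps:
l(K) = 9 (l(K) = 9 + (K - K) = 9 + 0 = 9)
1/((24189 + 26550) + l(-155)) = 1/((24189 + 26550) + 9) = 1/(50739 + 9) = 1/50748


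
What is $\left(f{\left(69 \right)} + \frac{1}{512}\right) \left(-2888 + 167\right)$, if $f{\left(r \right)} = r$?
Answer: $- \frac{96130209}{512} \approx -1.8775 \cdot 10^{5}$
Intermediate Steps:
$\left(f{\left(69 \right)} + \frac{1}{512}\right) \left(-2888 + 167\right) = \left(69 + \frac{1}{512}\right) \left(-2888 + 167\right) = \left(69 + \frac{1}{512}\right) \left(-2721\right) = \frac{35329}{512} \left(-2721\right) = - \frac{96130209}{512}$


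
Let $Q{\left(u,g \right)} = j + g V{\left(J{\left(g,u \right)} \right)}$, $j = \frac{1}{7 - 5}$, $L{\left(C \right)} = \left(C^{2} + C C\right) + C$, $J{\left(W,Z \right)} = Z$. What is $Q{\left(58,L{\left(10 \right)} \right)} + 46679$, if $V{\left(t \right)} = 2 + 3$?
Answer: $\frac{95459}{2} \approx 47730.0$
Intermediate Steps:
$L{\left(C \right)} = C + 2 C^{2}$ ($L{\left(C \right)} = \left(C^{2} + C^{2}\right) + C = 2 C^{2} + C = C + 2 C^{2}$)
$V{\left(t \right)} = 5$
$j = \frac{1}{2} \approx 0.5$
$Q{\left(u,g \right)} = \frac{1}{2} + 5 g$ ($Q{\left(u,g \right)} = \frac{1}{2} + g 5 = \frac{1}{2} + 5 g$)
$Q{\left(58,L{\left(10 \right)} \right)} + 46679 = \left(\frac{1}{2} + 5 \cdot 10 \left(1 + 2 \cdot 10\right)\right) + 46679 = \left(\frac{1}{2} + 5 \cdot 10 \left(1 + 20\right)\right) + 46679 = \left(\frac{1}{2} + 5 \cdot 10 \cdot 21\right) + 46679 = \left(\frac{1}{2} + 5 \cdot 210\right) + 46679 = \left(\frac{1}{2} + 1050\right) + 46679 = \frac{2101}{2} + 46679 = \frac{95459}{2}$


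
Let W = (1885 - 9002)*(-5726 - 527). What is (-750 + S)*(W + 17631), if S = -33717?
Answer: -1534478836344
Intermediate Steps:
W = 44502601 (W = -7117*(-6253) = 44502601)
(-750 + S)*(W + 17631) = (-750 - 33717)*(44502601 + 17631) = -34467*44520232 = -1534478836344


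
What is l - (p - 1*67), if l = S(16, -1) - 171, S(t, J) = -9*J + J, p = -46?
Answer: -50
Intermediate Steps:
S(t, J) = -8*J
l = -163 (l = -8*(-1) - 171 = 8 - 171 = -163)
l - (p - 1*67) = -163 - (-46 - 1*67) = -163 - (-46 - 67) = -163 - 1*(-113) = -163 + 113 = -50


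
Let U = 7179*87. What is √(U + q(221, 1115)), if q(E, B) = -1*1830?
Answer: √622743 ≈ 789.14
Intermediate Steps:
q(E, B) = -1830
U = 624573
√(U + q(221, 1115)) = √(624573 - 1830) = √622743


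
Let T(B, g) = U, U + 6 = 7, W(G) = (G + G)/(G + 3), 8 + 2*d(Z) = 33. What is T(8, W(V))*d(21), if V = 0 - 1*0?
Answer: 25/2 ≈ 12.500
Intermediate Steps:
d(Z) = 25/2 (d(Z) = -4 + (1/2)*33 = -4 + 33/2 = 25/2)
V = 0 (V = 0 + 0 = 0)
W(G) = 2*G/(3 + G) (W(G) = (2*G)/(3 + G) = 2*G/(3 + G))
U = 1 (U = -6 + 7 = 1)
T(B, g) = 1
T(8, W(V))*d(21) = 1*(25/2) = 25/2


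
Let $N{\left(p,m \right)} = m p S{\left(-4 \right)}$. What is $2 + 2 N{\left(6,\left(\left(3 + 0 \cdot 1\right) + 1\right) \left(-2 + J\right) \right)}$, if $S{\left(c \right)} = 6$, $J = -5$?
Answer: $-2014$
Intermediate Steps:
$N{\left(p,m \right)} = 6 m p$ ($N{\left(p,m \right)} = m p 6 = 6 m p$)
$2 + 2 N{\left(6,\left(\left(3 + 0 \cdot 1\right) + 1\right) \left(-2 + J\right) \right)} = 2 + 2 \cdot 6 \left(\left(3 + 0 \cdot 1\right) + 1\right) \left(-2 - 5\right) 6 = 2 + 2 \cdot 6 \left(\left(3 + 0\right) + 1\right) \left(-7\right) 6 = 2 + 2 \cdot 6 \left(3 + 1\right) \left(-7\right) 6 = 2 + 2 \cdot 6 \cdot 4 \left(-7\right) 6 = 2 + 2 \cdot 6 \left(-28\right) 6 = 2 + 2 \left(-1008\right) = 2 - 2016 = -2014$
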